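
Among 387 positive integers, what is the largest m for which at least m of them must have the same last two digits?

4

The 387 positive integers fall into 100 possible two-digit endings.
If each of the 100 possible two-digit endings held at most 3, the total would be at most 100 × 3 = 300 < 387, a contradiction.
So at least one holds ⌈387/100⌉ = 4.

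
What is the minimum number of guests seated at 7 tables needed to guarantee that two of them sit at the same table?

8

There are 7 tables acting as pigeonholes.
With 7 guests we could place one in each, avoiding any repeat.
One more forces some class to hold 2, so 7 + 1 = 8.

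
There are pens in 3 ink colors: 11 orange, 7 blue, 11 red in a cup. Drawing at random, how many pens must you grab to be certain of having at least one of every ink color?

23

The hardest ink color to obtain is blue: we could draw every other pen first — 29 − 7 = 22 pens — without a single blue one.
The next draw must be blue, so 22 + 1 = 23.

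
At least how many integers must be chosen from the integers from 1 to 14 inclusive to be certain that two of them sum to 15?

8

Partition {1, …, 14} into 7 pairs: {1,14}, {2,13}, …, {7,8}.
Choosing 7 integers — say the integers 1 through 7 — takes one from each pair and avoids the property.
Choosing 8 forces two into the same pair by pigeonhole, and those sum to 15. So 8.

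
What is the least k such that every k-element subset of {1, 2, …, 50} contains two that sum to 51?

26

Partition {1, …, 50} into 25 pairs: {1,50}, {2,49}, …, {25,26}.
Choosing 25 integers — say the integers 1 through 25 — takes one from each pair and avoids the property.
Choosing 26 forces two into the same pair by pigeonhole, and those sum to 51. So 26.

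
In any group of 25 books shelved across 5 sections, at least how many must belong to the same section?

The 25 books fall into 5 sections.
If each of the 5 sections held at most 4, the total would be at most 5 × 4 = 20 < 25, a contradiction.
So at least one holds ⌈25/5⌉ = 5.

5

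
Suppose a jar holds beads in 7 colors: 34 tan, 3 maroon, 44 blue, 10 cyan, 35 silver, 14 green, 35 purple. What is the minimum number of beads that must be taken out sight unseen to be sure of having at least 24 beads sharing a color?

In the worst case we take at most 23 of each color, but all 3 maroon, all 10 cyan, and all 14 green (fewer than 23), giving 23 + 3 + 23 + 10 + 23 + 14 + 23 = 119.
One more bead then forces some color to 24, so 119 + 1 = 120.

120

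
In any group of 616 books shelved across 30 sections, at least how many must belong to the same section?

21

If each of the 30 sections held at most 20, the total would be at most 30 × 20 = 600 < 616, a contradiction.
So at least one holds ⌈616/30⌉ = 21.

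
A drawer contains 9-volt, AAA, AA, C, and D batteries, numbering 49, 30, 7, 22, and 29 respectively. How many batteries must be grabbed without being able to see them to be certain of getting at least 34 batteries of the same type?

Treat the 5 types as pigeonholes.
In the worst case we take at most 33 of each type, but all 30 AAA, all 7 AA, all 22 C, and all 29 D (fewer than 33), giving 33 + 30 + 7 + 22 + 29 = 121.
One more battery then forces some type to 34, so 121 + 1 = 122.

122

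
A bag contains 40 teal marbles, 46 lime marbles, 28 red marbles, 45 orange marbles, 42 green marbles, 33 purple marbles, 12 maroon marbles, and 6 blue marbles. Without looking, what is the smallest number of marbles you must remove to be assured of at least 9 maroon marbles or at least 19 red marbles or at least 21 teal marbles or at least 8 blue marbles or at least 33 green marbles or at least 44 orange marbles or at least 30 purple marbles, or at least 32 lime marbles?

The worst case stops just short of every target: 20 teal, 31 lime, 18 red, 43 orange, 32 green, 29 purple, 8 maroon, all 6 blue — 20 + 31 + 18 + 43 + 32 + 29 + 8 + 6 = 187 marbles.
One more marble must push some color to its target, so 187 + 1 = 188.

188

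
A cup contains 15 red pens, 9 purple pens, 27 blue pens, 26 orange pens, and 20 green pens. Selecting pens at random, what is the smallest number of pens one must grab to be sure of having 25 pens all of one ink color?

93

In the worst case we take at most 24 of each ink color, but all 15 red, all 9 purple, and all 20 green (fewer than 24), giving 15 + 9 + 24 + 24 + 20 = 92.
One more pen then forces some ink color to 25, so 92 + 1 = 93.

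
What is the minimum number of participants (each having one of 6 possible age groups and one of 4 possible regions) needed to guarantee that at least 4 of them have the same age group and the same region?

73

There are 6 × 4 = 24 (age group, region) combinations acting as pigeonholes.
With 24 × 3 = 72 participants we could place exactly 3 in each, with no (age group, region) pair reaching 4.
One more forces some (age group, region) pair to hold 4, so 72 + 1 = 73.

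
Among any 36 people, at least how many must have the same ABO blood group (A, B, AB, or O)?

9

There are 4 ABO blood groups, which serve as the pigeonholes.
If each of the 4 ABO blood groups held at most 8, the total would be at most 4 × 8 = 32 < 36, a contradiction.
So at least one holds ⌈36/4⌉ = 9.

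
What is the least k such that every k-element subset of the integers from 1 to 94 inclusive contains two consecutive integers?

Partition {1, …, 94} into 47 pairs: {1,2}, {3,4}, …, {93,94}.
Choosing 47 integers — say the 47 even numbers 2, 4, …, 94 — takes one from each pair and avoids the property.
Choosing 48 forces two into the same pair by pigeonhole, and those are consecutive. So 48.

48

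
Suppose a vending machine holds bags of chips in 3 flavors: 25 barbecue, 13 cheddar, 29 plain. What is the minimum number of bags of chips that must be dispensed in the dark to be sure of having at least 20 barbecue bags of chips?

62

The worst case draws every non-barbecue bag of chips first: 13 + 29 = 42.
The next 20 draws are then forced to be barbecue, giving 42 + 20 = 62.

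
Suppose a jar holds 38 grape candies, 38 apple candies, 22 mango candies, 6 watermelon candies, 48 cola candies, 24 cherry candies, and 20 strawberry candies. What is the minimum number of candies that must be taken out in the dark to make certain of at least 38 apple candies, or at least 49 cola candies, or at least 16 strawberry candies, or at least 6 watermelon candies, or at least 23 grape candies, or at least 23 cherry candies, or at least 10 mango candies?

The worst case stops just short of every target: 22 grape, 37 apple, 9 mango, 5 watermelon, 48 cola, 22 cherry, 15 strawberry — 22 + 37 + 9 + 5 + 48 + 22 + 15 = 158 candies.
One more candy must push some flavor to its target, so 158 + 1 = 159.

159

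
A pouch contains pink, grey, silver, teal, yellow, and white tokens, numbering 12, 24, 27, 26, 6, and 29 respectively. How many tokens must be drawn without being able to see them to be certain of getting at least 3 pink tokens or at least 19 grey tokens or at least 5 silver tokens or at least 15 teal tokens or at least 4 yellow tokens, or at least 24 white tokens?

65

The worst case stops just short of every target: 2 pink, 18 grey, 4 silver, 14 teal, 3 yellow, 23 white — 2 + 18 + 4 + 14 + 3 + 23 = 64 tokens.
One more token must push some color to its target, so 64 + 1 = 65.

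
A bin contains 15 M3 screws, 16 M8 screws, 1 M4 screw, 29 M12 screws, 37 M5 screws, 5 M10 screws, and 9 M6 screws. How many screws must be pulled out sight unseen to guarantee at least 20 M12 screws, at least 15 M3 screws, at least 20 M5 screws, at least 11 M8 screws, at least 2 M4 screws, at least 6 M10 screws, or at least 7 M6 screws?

Each of the 7 sizes has its own threshold; avoid all of them simultaneously.
The worst case stops just short of every target: 14 M3, 10 M8, 1 M4, 19 M12, 19 M5, 5 M10, 6 M6 — 14 + 10 + 1 + 19 + 19 + 5 + 6 = 74 screws.
One more screw must push some size to its target, so 74 + 1 = 75.

75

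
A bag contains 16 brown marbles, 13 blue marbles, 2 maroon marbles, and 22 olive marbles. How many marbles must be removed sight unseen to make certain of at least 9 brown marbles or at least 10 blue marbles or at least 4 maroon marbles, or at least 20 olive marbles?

39

The worst case stops just short of every target: 8 brown, 9 blue, all 2 maroon, 19 olive — 8 + 9 + 2 + 19 = 38 marbles.
One more marble must push some color to its target, so 38 + 1 = 39.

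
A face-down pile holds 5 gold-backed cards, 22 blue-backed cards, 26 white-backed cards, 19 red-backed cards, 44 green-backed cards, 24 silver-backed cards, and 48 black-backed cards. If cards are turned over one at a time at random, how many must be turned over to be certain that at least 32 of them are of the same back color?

159

Treat the 7 back colors as pigeonholes.
In the worst case we take at most 31 of each back color, but all 5 gold-backed, all 22 blue-backed, all 26 white-backed, all 19 red-backed, and all 24 silver-backed (fewer than 31), giving 5 + 22 + 26 + 19 + 31 + 24 + 31 = 158.
One more card then forces some back color to 32, so 158 + 1 = 159.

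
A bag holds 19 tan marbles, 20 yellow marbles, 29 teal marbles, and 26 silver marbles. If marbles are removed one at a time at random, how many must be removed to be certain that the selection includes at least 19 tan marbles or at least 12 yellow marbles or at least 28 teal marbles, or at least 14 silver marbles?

Each of the 4 colors has its own threshold; avoid all of them simultaneously.
The worst case stops just short of every target: 18 tan, 11 yellow, 27 teal, 13 silver — 18 + 11 + 27 + 13 = 69 marbles.
One more marble must push some color to its target, so 69 + 1 = 70.

70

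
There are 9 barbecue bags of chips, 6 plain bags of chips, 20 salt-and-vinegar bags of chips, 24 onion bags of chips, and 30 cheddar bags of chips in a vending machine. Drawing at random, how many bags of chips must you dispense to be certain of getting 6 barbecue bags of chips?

86

The worst case draws every non-barbecue bag of chips first: 6 + 20 + 24 + 30 = 80.
The next 6 draws are then forced to be barbecue, giving 80 + 6 = 86.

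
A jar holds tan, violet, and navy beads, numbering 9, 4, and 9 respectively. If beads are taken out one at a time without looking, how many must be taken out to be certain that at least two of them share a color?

4

The worst case takes 1 bead of each color without reaching 2 of any: 3 × 1 = 3.
The next bead must bring some color to 2, so 3 + 1 = 4.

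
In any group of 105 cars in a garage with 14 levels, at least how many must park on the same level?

The 105 cars fall into 14 levels.
If each of the 14 levels held at most 7, the total would be at most 14 × 7 = 98 < 105, a contradiction.
So at least one holds ⌈105/14⌉ = 8.

8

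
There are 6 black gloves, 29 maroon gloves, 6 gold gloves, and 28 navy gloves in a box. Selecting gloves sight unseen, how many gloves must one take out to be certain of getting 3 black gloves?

The worst case draws every non-black glove first: 29 + 6 + 28 = 63.
The next 3 draws are then forced to be black, giving 63 + 3 = 66.

66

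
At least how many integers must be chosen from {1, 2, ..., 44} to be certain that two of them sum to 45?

Partition {1, …, 44} into 22 pairs: {1,44}, {2,43}, …, {22,23}.
Choosing 22 integers — say the integers 1 through 22 — takes one from each pair and avoids the property.
Choosing 23 forces two into the same pair by pigeonhole, and those sum to 45. So 23.

23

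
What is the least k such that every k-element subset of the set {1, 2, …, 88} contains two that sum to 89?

Partition {1, …, 88} into 44 pairs: {1,88}, {2,87}, …, {44,45}.
Choosing 44 integers — say the integers 1 through 44 — takes one from each pair and avoids the property.
Choosing 45 forces two into the same pair by pigeonhole, and those sum to 89. So 45.

45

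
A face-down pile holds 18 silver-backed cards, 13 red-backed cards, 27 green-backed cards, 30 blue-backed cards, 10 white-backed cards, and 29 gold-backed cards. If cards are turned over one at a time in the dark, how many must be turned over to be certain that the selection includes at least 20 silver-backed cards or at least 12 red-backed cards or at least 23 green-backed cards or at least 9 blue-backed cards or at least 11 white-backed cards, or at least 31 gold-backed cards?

99

Each of the 6 back colors has its own threshold; avoid all of them simultaneously.
The worst case stops just short of every target: all 18 silver-backed, 11 red-backed, 22 green-backed, 8 blue-backed, 10 white-backed, all 29 gold-backed — 18 + 11 + 22 + 8 + 10 + 29 = 98 cards.
One more card must push some back color to its target, so 98 + 1 = 99.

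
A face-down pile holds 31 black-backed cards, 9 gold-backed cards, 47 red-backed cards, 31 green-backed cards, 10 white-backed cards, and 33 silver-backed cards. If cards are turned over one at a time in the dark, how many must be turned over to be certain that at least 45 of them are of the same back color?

159

Treat the 6 back colors as pigeonholes.
In the worst case we take at most 44 of each back color, but all 31 black-backed, all 9 gold-backed, all 31 green-backed, all 10 white-backed, and all 33 silver-backed (fewer than 44), giving 31 + 9 + 44 + 31 + 10 + 33 = 158.
One more card then forces some back color to 45, so 158 + 1 = 159.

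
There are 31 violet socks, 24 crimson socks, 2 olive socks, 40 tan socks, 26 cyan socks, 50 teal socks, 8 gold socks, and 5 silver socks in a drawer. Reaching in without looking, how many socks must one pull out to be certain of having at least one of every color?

The hardest color to obtain is olive: we could draw every other sock first — 186 − 2 = 184 socks — without a single olive one.
The next draw must be olive, so 184 + 1 = 185.

185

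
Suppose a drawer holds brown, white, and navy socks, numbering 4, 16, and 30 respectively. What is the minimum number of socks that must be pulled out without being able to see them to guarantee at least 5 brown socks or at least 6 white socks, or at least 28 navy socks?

The worst case stops just short of every target: 4 brown, 5 white, 27 navy — 4 + 5 + 27 = 36 socks.
One more sock must push some color to its target, so 36 + 1 = 37.

37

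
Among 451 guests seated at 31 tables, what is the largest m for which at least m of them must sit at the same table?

15

If each of the 31 tables held at most 14, the total would be at most 31 × 14 = 434 < 451, a contradiction.
So at least one holds ⌈451/31⌉ = 15.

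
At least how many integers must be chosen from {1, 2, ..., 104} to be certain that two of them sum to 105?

Partition {1, …, 104} into 52 pairs: {1,104}, {2,103}, …, {52,53}.
Choosing 52 integers — say the integers 1 through 52 — takes one from each pair and avoids the property.
Choosing 53 forces two into the same pair by pigeonhole, and those sum to 105. So 53.

53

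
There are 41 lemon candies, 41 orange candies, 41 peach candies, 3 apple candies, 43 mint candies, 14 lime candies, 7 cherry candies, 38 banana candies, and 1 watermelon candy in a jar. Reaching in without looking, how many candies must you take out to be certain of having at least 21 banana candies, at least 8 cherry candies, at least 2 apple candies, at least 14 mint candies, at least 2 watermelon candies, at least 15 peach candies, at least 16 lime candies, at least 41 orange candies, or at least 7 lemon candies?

117

The worst case stops just short of every target: 6 lemon, 40 orange, 14 peach, 1 apple, 13 mint, all 14 lime, 7 cherry, 20 banana, 1 watermelon — 6 + 40 + 14 + 1 + 13 + 14 + 7 + 20 + 1 = 116 candies.
One more candy must push some flavor to its target, so 116 + 1 = 117.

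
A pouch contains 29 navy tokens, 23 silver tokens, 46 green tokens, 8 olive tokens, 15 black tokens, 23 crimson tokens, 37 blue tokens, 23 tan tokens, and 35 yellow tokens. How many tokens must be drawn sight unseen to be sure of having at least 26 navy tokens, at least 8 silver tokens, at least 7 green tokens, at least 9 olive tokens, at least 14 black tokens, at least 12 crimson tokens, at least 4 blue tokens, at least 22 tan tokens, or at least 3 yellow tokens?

97

The worst case stops just short of every target: 25 navy, 7 silver, 6 green, 8 olive, 13 black, 11 crimson, 3 blue, 21 tan, 2 yellow — 25 + 7 + 6 + 8 + 13 + 11 + 3 + 21 + 2 = 96 tokens.
One more token must push some color to its target, so 96 + 1 = 97.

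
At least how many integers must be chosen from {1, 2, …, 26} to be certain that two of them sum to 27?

Partition {1, …, 26} into 13 pairs: {1,26}, {2,25}, …, {13,14}.
Choosing 13 integers — say the integers 1 through 13 — takes one from each pair and avoids the property.
Choosing 14 forces two into the same pair by pigeonhole, and those sum to 27. So 14.

14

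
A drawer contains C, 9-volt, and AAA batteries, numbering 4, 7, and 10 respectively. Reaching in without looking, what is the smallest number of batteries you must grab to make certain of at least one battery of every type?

The hardest type to obtain is C: we could draw every other battery first — 21 − 4 = 17 batteries — without a single C one.
The next draw must be C, so 17 + 1 = 18.

18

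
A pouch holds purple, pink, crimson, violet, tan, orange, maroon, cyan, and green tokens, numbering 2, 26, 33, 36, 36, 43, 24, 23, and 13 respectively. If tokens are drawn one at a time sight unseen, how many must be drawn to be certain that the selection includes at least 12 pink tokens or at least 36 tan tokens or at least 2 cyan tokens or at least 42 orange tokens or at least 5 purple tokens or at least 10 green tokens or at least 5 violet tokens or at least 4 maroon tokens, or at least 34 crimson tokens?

The worst case stops just short of every target: all 2 purple, 11 pink, 33 crimson, 4 violet, 35 tan, 41 orange, 3 maroon, 1 cyan, 9 green — 2 + 11 + 33 + 4 + 35 + 41 + 3 + 1 + 9 = 139 tokens.
One more token must push some color to its target, so 139 + 1 = 140.

140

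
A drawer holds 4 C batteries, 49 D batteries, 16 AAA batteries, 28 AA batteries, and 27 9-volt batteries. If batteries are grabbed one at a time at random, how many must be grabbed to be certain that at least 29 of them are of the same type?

104

In the worst case we take at most 28 of each type, but all 4 C, all 16 AAA, and all 27 9-volt (fewer than 28), giving 4 + 28 + 16 + 28 + 27 = 103.
One more battery then forces some type to 29, so 103 + 1 = 104.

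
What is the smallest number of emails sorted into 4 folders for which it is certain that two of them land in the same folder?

5

There are 4 folders acting as pigeonholes.
With 4 emails we could place one in each, avoiding any repeat.
One more forces some class to hold 2, so 4 + 1 = 5.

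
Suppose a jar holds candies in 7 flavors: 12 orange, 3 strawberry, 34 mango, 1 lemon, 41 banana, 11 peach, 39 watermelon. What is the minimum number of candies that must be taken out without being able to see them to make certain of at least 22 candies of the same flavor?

91

Treat the 7 flavors as pigeonholes.
In the worst case we take at most 21 of each flavor, but all 12 orange, all 3 strawberry, all 1 lemon, and all 11 peach (fewer than 21), giving 12 + 3 + 21 + 1 + 21 + 11 + 21 = 90.
One more candy then forces some flavor to 22, so 90 + 1 = 91.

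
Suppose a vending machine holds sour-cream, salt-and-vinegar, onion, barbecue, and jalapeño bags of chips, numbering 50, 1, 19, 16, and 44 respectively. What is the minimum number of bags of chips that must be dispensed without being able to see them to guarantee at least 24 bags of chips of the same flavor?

83

In the worst case we take at most 23 of each flavor, but all 1 salt-and-vinegar, all 19 onion, and all 16 barbecue (fewer than 23), giving 23 + 1 + 19 + 16 + 23 = 82.
One more bag of chips then forces some flavor to 24, so 82 + 1 = 83.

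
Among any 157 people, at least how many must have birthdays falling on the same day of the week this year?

If each of the 7 days of the week held at most 22, the total would be at most 7 × 22 = 154 < 157, a contradiction.
So at least one holds ⌈157/7⌉ = 23.

23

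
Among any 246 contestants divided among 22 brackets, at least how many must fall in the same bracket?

If each of the 22 brackets held at most 11, the total would be at most 22 × 11 = 242 < 246, a contradiction.
So at least one holds ⌈246/22⌉ = 12.

12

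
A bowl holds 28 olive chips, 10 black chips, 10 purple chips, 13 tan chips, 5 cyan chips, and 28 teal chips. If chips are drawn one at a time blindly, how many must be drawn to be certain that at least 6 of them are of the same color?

The worst case takes 5 chips of each color without reaching 6 of any: 6 × 5 = 30.
The next chip must bring some color to 6, so 30 + 1 = 31.

31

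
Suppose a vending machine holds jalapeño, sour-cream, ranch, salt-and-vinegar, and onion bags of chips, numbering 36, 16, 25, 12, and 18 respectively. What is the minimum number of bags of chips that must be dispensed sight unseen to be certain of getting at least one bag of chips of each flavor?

The hardest flavor to obtain is salt-and-vinegar: we could draw every other bag of chips first — 107 − 12 = 95 bags of chips — without a single salt-and-vinegar one.
The next draw must be salt-and-vinegar, so 95 + 1 = 96.

96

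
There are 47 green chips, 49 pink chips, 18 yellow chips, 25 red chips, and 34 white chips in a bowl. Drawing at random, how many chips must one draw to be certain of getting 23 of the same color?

In the worst case we take at most 22 of each color, but all 18 yellow (fewer than 22), giving 22 + 22 + 18 + 22 + 22 = 106.
One more chip then forces some color to 23, so 106 + 1 = 107.

107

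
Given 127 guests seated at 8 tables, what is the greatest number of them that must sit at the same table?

16

If each of the 8 tables held at most 15, the total would be at most 8 × 15 = 120 < 127, a contradiction.
So at least one holds ⌈127/8⌉ = 16.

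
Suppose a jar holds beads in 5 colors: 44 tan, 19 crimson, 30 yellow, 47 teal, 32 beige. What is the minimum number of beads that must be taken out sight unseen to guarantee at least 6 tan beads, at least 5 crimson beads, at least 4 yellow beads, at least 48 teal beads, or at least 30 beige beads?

89

The worst case stops just short of every target: 5 tan, 4 crimson, 3 yellow, 47 teal, 29 beige — 5 + 4 + 3 + 47 + 29 = 88 beads.
One more bead must push some color to its target, so 88 + 1 = 89.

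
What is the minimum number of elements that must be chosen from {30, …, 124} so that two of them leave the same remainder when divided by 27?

28

Use the pigeonhole principle on residue classes: group the integers by remainder mod 27; there are 27 residue classes, each nonempty in this range.
Choosing one from each class (27 integers) avoids any shared remainder.
One more choice must repeat a class, so two differ by a multiple of 27. Hence 27 + 1 = 28.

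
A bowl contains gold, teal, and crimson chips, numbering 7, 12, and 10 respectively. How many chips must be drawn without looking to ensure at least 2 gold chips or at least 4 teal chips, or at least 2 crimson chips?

6

The worst case stops just short of every target: 1 gold, 3 teal, 1 crimson — 1 + 3 + 1 = 5 chips.
One more chip must push some color to its target, so 5 + 1 = 6.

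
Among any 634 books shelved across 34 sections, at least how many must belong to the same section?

19

The 634 books fall into 34 sections.
If each of the 34 sections held at most 18, the total would be at most 34 × 18 = 612 < 634, a contradiction.
So at least one holds ⌈634/34⌉ = 19.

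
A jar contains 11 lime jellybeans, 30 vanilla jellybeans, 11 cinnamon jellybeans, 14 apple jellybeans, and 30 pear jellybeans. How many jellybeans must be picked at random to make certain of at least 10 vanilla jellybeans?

76

The worst case draws every non-vanilla jellybean first: 11 + 11 + 14 + 30 = 66.
The next 10 draws are then forced to be vanilla, giving 66 + 10 = 76.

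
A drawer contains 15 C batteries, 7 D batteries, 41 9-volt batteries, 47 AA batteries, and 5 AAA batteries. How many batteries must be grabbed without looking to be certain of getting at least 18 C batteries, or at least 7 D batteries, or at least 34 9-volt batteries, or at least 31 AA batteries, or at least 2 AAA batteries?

86

Each of the 5 types has its own threshold; avoid all of them simultaneously.
The worst case stops just short of every target: all 15 C, 6 D, 33 9-volt, 30 AA, 1 AAA — 15 + 6 + 33 + 30 + 1 = 85 batteries.
One more battery must push some type to its target, so 85 + 1 = 86.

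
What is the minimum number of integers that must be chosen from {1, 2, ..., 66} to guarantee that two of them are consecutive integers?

34

Partition {1, …, 66} into 33 pairs: {1,2}, {3,4}, …, {65,66}.
Choosing 33 integers — say the 33 even numbers 2, 4, …, 66 — takes one from each pair and avoids the property.
Choosing 34 forces two into the same pair by pigeonhole, and those are consecutive. So 34.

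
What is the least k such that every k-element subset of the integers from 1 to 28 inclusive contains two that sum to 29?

Partition {1, …, 28} into 14 pairs: {1,28}, {2,27}, …, {14,15}.
Choosing 14 integers — say the integers 1 through 14 — takes one from each pair and avoids the property.
Choosing 15 forces two into the same pair by pigeonhole, and those sum to 29. So 15.

15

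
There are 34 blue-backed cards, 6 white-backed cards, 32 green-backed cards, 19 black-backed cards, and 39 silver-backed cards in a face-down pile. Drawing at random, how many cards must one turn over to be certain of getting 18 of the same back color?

Treat the 5 back colors as pigeonholes.
In the worst case we take at most 17 of each back color, but all 6 white-backed (fewer than 17), giving 17 + 6 + 17 + 17 + 17 = 74.
One more card then forces some back color to 18, so 74 + 1 = 75.

75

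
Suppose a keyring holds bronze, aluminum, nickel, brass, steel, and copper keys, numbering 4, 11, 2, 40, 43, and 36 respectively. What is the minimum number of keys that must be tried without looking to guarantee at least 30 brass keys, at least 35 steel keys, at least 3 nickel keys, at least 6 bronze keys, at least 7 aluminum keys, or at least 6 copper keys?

81

The worst case stops just short of every target: all 4 bronze, 6 aluminum, 2 nickel, 29 brass, 34 steel, 5 copper — 4 + 6 + 2 + 29 + 34 + 5 = 80 keys.
One more key must push some type to its target, so 80 + 1 = 81.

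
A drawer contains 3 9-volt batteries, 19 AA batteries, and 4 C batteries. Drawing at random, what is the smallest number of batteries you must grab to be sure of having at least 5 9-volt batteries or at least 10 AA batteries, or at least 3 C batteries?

15

The worst case stops just short of every target: all 3 9-volt, 9 AA, 2 C — 3 + 9 + 2 = 14 batteries.
One more battery must push some type to its target, so 14 + 1 = 15.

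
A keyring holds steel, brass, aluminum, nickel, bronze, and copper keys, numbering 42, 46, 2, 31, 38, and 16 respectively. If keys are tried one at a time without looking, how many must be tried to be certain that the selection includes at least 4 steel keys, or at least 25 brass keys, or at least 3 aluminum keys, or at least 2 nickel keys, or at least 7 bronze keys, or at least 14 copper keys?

The worst case stops just short of every target: 3 steel, 24 brass, 2 aluminum, 1 nickel, 6 bronze, 13 copper — 3 + 24 + 2 + 1 + 6 + 13 = 49 keys.
One more key must push some type to its target, so 49 + 1 = 50.

50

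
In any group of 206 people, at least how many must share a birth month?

18

If each of the 12 months of the year held at most 17, the total would be at most 12 × 17 = 204 < 206, a contradiction.
So at least one holds ⌈206/12⌉ = 18.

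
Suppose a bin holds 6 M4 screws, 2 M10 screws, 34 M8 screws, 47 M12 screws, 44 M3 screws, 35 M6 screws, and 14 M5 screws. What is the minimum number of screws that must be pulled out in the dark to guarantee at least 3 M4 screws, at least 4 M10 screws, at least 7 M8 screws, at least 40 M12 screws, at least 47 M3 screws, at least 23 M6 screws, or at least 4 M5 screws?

119

The worst case stops just short of every target: 2 M4, all 2 M10, 6 M8, 39 M12, all 44 M3, 22 M6, 3 M5 — 2 + 2 + 6 + 39 + 44 + 22 + 3 = 118 screws.
One more screw must push some size to its target, so 118 + 1 = 119.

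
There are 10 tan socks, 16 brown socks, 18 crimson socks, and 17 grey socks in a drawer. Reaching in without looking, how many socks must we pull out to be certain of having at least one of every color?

The hardest color to obtain is tan: we could draw every other sock first — 61 − 10 = 51 socks — without a single tan one.
The next draw must be tan, so 51 + 1 = 52.

52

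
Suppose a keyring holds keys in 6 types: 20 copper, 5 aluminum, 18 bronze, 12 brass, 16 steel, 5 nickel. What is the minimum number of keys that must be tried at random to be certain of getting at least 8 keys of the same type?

39

Treat the 6 types as pigeonholes.
In the worst case we take at most 7 of each type, but all 5 aluminum and all 5 nickel (fewer than 7), giving 7 + 5 + 7 + 7 + 7 + 5 = 38.
One more key then forces some type to 8, so 38 + 1 = 39.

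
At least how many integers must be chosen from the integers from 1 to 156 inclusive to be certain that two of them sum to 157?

Partition {1, …, 156} into 78 pairs: {1,156}, {2,155}, …, {78,79}.
Choosing 78 integers — say the integers 1 through 78 — takes one from each pair and avoids the property.
Choosing 79 forces two into the same pair by pigeonhole, and those sum to 157. So 79.

79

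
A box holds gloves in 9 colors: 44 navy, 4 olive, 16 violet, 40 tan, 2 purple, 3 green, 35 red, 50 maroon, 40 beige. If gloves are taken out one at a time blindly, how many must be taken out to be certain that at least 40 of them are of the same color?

217

In the worst case we take at most 39 of each color, but all 4 olive, all 16 violet, all 2 purple, all 3 green, and all 35 red (fewer than 39), giving 39 + 4 + 16 + 39 + 2 + 3 + 35 + 39 + 39 = 216.
One more glove then forces some color to 40, so 216 + 1 = 217.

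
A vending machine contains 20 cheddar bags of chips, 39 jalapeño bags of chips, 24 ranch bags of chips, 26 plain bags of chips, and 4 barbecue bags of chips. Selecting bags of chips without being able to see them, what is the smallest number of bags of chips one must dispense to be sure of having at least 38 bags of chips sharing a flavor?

In the worst case we take at most 37 of each flavor, but all 20 cheddar, all 24 ranch, all 26 plain, and all 4 barbecue (fewer than 37), giving 20 + 37 + 24 + 26 + 4 = 111.
One more bag of chips then forces some flavor to 38, so 111 + 1 = 112.

112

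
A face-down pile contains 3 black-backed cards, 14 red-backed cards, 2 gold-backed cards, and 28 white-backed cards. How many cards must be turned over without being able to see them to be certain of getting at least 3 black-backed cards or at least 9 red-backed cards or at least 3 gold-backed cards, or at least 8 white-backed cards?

The worst case stops just short of every target: 2 black-backed, 8 red-backed, 2 gold-backed, 7 white-backed — 2 + 8 + 2 + 7 = 19 cards.
One more card must push some back color to its target, so 19 + 1 = 20.

20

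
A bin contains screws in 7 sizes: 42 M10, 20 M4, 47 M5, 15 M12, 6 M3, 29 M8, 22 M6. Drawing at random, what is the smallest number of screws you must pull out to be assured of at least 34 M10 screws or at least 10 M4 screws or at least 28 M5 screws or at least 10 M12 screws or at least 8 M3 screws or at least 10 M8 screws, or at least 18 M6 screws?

Each of the 7 sizes has its own threshold; avoid all of them simultaneously.
The worst case stops just short of every target: 33 M10, 9 M4, 27 M5, 9 M12, all 6 M3, 9 M8, 17 M6 — 33 + 9 + 27 + 9 + 6 + 9 + 17 = 110 screws.
One more screw must push some size to its target, so 110 + 1 = 111.

111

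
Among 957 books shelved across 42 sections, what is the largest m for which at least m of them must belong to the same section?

23

The 957 books fall into 42 sections.
If each of the 42 sections held at most 22, the total would be at most 42 × 22 = 924 < 957, a contradiction.
So at least one holds ⌈957/42⌉ = 23.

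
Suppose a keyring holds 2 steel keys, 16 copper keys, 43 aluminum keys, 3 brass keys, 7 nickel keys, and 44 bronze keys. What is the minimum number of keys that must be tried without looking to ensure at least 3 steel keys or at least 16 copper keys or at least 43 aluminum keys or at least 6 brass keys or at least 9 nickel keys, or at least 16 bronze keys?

The worst case stops just short of every target: 2 steel, 15 copper, 42 aluminum, all 3 brass, all 7 nickel, 15 bronze — 2 + 15 + 42 + 3 + 7 + 15 = 84 keys.
One more key must push some type to its target, so 84 + 1 = 85.

85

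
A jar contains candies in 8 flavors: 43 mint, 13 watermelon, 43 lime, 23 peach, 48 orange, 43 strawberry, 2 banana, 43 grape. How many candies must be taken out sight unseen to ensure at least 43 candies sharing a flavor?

In the worst case we take at most 42 of each flavor, but all 13 watermelon, all 23 peach, and all 2 banana (fewer than 42), giving 42 + 13 + 42 + 23 + 42 + 42 + 2 + 42 = 248.
One more candy then forces some flavor to 43, so 248 + 1 = 249.

249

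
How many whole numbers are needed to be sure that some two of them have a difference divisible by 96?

97

Two integers differ by a multiple of 96 exactly when they share a remainder mod 96.
There are 96 residue classes mod 96, so 96 integers can all lie in distinct classes.
One more integer must repeat a residue, giving a difference divisible by 96. So n = 96 + 1 = 97.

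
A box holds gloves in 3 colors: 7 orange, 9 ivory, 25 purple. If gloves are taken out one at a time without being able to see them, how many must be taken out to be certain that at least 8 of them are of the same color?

22

The worst case takes 7 gloves of each color without reaching 8 of any: 3 × 7 = 21.
The next glove must bring some color to 8, so 21 + 1 = 22.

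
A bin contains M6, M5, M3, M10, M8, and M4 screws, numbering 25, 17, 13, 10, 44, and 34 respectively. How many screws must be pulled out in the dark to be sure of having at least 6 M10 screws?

139

The worst case draws every non-M10 screw first: 25 + 17 + 13 + 44 + 34 = 133.
The next 6 draws are then forced to be M10, giving 133 + 6 = 139.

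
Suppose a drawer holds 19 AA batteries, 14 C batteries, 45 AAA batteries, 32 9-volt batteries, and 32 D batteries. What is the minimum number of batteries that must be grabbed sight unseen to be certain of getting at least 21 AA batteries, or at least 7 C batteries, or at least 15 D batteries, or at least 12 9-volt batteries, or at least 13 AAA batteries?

The worst case stops just short of every target: all 19 AA, 6 C, 12 AAA, 11 9-volt, 14 D — 19 + 6 + 12 + 11 + 14 = 62 batteries.
One more battery must push some type to its target, so 62 + 1 = 63.

63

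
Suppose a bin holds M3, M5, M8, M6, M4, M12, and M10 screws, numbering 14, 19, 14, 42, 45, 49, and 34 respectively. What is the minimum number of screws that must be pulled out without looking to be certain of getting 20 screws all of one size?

124

In the worst case we take at most 19 of each size, but all 14 M3 and all 14 M8 (fewer than 19), giving 14 + 19 + 14 + 19 + 19 + 19 + 19 = 123.
One more screw then forces some size to 20, so 123 + 1 = 124.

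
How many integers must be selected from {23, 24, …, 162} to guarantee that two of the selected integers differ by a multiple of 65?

Group the integers by remainder mod 65; there are 65 residue classes, each nonempty in this range.
Choosing one from each class (65 integers) avoids any shared remainder.
One more choice must repeat a class, so two differ by a multiple of 65. Hence 65 + 1 = 66.

66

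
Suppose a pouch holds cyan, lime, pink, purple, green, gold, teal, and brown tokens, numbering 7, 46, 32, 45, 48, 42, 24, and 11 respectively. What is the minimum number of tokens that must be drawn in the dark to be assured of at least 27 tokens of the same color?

Treat the 8 colors as pigeonholes.
In the worst case we take at most 26 of each color, but all 7 cyan, all 24 teal, and all 11 brown (fewer than 26), giving 7 + 26 + 26 + 26 + 26 + 26 + 24 + 11 = 172.
One more token then forces some color to 27, so 172 + 1 = 173.

173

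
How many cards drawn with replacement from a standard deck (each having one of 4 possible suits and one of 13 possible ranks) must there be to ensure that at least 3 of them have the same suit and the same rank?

105

There are 4 × 13 = 52 (suit, rank) combinations acting as pigeonholes.
With 52 × 2 = 104 cards drawn with replacement from a standard deck we could place exactly 2 in each, with no (suit, rank) pair reaching 3.
One more forces some (suit, rank) pair to hold 3, so 104 + 1 = 105.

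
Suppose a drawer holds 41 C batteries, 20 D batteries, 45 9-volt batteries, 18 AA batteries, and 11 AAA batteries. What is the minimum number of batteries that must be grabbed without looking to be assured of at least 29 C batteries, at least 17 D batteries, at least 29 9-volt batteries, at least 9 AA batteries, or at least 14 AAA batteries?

Each of the 5 types has its own threshold; avoid all of them simultaneously.
The worst case stops just short of every target: 28 C, 16 D, 28 9-volt, 8 AA, all 11 AAA — 28 + 16 + 28 + 8 + 11 = 91 batteries.
One more battery must push some type to its target, so 91 + 1 = 92.

92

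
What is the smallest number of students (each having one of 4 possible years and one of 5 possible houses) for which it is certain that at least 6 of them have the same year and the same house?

There are 4 × 5 = 20 (year, house) combinations acting as pigeonholes.
With 20 × 5 = 100 students we could place exactly 5 in each, with no (year, house) pair reaching 6.
One more forces some (year, house) pair to hold 6, so 100 + 1 = 101.

101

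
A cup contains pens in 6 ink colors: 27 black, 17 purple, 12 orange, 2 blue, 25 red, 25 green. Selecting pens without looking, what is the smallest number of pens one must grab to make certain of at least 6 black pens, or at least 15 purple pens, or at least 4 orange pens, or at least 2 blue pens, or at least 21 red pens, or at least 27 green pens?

69

The worst case stops just short of every target: 5 black, 14 purple, 3 orange, 1 blue, 20 red, all 25 green — 5 + 14 + 3 + 1 + 20 + 25 = 68 pens.
One more pen must push some ink color to its target, so 68 + 1 = 69.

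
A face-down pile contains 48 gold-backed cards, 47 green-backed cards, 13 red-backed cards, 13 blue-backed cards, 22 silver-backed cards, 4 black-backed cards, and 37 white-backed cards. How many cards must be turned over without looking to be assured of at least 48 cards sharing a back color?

184

In the worst case we take at most 47 of each back color, but all 13 red-backed, all 13 blue-backed, all 22 silver-backed, all 4 black-backed, and all 37 white-backed (fewer than 47), giving 47 + 47 + 13 + 13 + 22 + 4 + 37 = 183.
One more card then forces some back color to 48, so 183 + 1 = 184.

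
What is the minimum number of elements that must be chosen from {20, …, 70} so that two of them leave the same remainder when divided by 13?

14

Group the integers by remainder mod 13; there are 13 residue classes, each nonempty in this range.
Choosing one from each class (13 integers) avoids any shared remainder.
One more choice must repeat a class, so two differ by a multiple of 13. Hence 13 + 1 = 14.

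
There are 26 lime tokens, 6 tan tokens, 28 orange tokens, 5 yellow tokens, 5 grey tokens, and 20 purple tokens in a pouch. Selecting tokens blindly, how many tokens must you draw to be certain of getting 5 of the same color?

Treat the 6 colors as pigeonholes.
The worst case takes 4 tokens of each color without reaching 5 of any: 6 × 4 = 24.
The next token must bring some color to 5, so 24 + 1 = 25.

25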